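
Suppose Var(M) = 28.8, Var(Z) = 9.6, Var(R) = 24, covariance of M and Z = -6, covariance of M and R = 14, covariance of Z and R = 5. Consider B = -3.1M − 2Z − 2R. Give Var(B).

Var(B) = 550.368

Var(B) = a²·Var(M) + b²·Var(Z) + c²·Var(R) + 2ab·covariance of M and Z + 2ac·covariance of M and R + 2bc·covariance of Z and R, with a = -3.1, b = -2, c = -2.
= 276.768 + 38.4 + 96 + (-74.4) + 173.6 + 40
= 550.368.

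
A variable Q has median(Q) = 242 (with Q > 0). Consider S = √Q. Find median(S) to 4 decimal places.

√Q is monotone on this domain, so median(S) = √(242) ≈ 15.5563.

median(S) = 15.5563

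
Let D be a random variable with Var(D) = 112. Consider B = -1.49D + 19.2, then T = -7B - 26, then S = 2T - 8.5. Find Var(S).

Var(S) = 48735.6352

Var(B) = (-1.49)²·112 = 248.6512.
Var(T) = (-7)²·248.6512 = 12183.9088.
Var(S) = 2²·12183.9088 = 48735.6352.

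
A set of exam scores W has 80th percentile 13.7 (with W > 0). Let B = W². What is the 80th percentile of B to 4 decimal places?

W² is increasing, so P_{80}(B) = g(P_{80}(W)) = 187.69.

80th percentile of B = 187.69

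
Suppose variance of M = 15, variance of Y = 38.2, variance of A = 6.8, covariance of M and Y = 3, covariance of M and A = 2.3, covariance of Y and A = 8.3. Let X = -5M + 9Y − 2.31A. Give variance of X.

variance of X = 2943.50148

variance of X = a²·variance of M + b²·variance of Y + c²·variance of A + 2ab·covariance of M and Y + 2ac·covariance of M and A + 2bc·covariance of Y and A, with a = -5, b = 9, c = -2.31.
= 375 + 3094.2 + 36.28548 + (-270) + 53.13 + (-345.114)
= 2943.50148.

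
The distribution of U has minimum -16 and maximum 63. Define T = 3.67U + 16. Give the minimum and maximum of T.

min(T) = -42.72, max(T) = 247.21

a = 3.67 > 0, so min(T) = a·min(U)+b = 3.67·(-16) + 16 = -42.72 and max(T) = 3.67·63 + 16 = 247.21.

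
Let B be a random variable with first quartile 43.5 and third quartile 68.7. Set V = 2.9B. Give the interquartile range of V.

IQR(V) = 73.08

IQR of B = Q3 − Q1 = 68.7 − 43.5 = 25.2.
Under V = aB + b, IQR(V) = |a|·IQR(B) = |2.9|·25.2 = 73.08 (shifts cancel; spread scales by |a|).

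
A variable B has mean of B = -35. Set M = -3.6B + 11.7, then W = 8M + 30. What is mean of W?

mean of W = 1131.6

mean of M = (-3.6)·(-35) + 11.7 = 137.7.
mean of W = 8·137.7 + 30 = 1131.6.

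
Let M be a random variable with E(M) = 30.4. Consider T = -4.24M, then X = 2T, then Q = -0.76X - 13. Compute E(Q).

E(T) = (-4.24)·30.4 = -128.896.
E(X) = 2·(-128.896) = -257.792.
E(Q) = (-0.76)·(-257.792) + (-13) = 182.92192.

E(Q) = 182.92192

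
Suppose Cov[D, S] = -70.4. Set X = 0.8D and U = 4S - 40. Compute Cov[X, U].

Cov[X, U] = a·c·Cov[D, S] = 0.8·4·(-70.4) = -225.28. Additive constants drop out.

Cov[X, U] = -225.28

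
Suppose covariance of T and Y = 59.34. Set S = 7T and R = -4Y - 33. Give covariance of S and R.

covariance of S and R = a·c·covariance of T and Y = 7·(-4)·59.34 = -1661.52. Additive constants drop out.

covariance of S and R = -1661.52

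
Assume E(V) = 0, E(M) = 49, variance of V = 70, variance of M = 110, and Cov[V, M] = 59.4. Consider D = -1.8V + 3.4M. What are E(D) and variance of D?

E(D) = 166.6, variance of D = 771.344

E(D) = (-1.8)·E(V) + 3.4·E(M) = (-1.8)·0 + 3.4·49 = 166.6.
variance of D = a²·variance of V + b²·variance of M + 2ab·Cov[V, M] with a = -1.8, b = 3.4.
= (-1.8)²·70 + 3.4²·110 + 2·(-1.8)·3.4·59.4
= 226.8 + 1271.6 + (-727.056) = 771.344.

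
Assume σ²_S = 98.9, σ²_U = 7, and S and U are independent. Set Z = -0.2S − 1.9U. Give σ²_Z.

σ²_Z = a²·σ²_S + b²·σ²_U + 2ab·Cov(S, U) with a = -0.2, b = -1.9.
Independence gives Cov(S, U) = 0.
= (-0.2)²·98.9 + (-1.9)²·7 + 2·(-0.2)·(-1.9)·0
= 3.956 + 25.27 + 0 = 29.226.

σ²_Z = 29.226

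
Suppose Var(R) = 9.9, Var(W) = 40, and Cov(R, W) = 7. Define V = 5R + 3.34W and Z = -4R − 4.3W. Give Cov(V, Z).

By bilinearity, Cov(V, Z) = ac·Var(R) + bd·Var(W) + (ad+bc)·Cov(R, W), with a=5, b=3.34, c=-4, d=-4.3.
ac·Var(R) = 5·(-4)·9.9 = -198
bd·Var(W) = 3.34·(-4.3)·40 = -574.48
(ad+bc)·Cov(R, W) = (-34.86)·7 = -244.02
Cov(V, Z) = -198 + (-574.48) + (-244.02) = -1016.5.

Cov(V, Z) = -1016.5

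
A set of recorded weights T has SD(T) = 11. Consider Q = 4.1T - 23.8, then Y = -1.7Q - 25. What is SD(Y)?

SD(Q) = |4.1|·11 = 45.1.
SD(Y) = |-1.7|·45.1 = 76.67.

SD(Y) = 76.67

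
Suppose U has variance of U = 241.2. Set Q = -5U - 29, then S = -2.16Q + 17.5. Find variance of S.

variance of Q = (-5)²·241.2 = 6030.
variance of S = (-2.16)²·6030 = 28133.568.

variance of S = 28133.568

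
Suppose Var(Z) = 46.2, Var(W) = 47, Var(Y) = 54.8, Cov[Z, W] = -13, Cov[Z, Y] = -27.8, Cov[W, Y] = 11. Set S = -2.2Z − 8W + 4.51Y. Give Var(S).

Var(S) = a²·Var(Z) + b²·Var(W) + c²·Var(Y) + 2ab·Cov[Z, W] + 2ac·Cov[Z, Y] + 2bc·Cov[W, Y], with a = -2.2, b = -8, c = 4.51.
= 223.608 + 3008 + 1114.63748 + (-457.6) + 551.6632 + (-793.76)
= 3646.54868.

Var(S) = 3646.54868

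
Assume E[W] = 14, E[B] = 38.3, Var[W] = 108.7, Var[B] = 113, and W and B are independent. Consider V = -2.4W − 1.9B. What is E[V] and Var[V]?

E[V] = -106.37, Var[V] = 1034.042

E[V] = (-2.4)·E[W] + (-1.9)·E[B] = (-2.4)·14 + (-1.9)·38.3 = -106.37.
Var[V] = a²·Var[W] + b²·Var[B] + 2ab·Cov(W, B) with a = -2.4, b = -1.9.
Independence gives Cov(W, B) = 0.
= (-2.4)²·108.7 + (-1.9)²·113 + 2·(-2.4)·(-1.9)·0
= 626.112 + 407.93 + 0 = 1034.042.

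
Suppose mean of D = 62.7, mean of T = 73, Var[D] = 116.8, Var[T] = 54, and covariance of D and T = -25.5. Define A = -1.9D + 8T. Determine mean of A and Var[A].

mean of A = 464.87, Var[A] = 4652.848

mean of A = (-1.9)·mean of D + 8·mean of T = (-1.9)·62.7 + 8·73 = 464.87.
Var[A] = a²·Var[D] + b²·Var[T] + 2ab·covariance of D and T with a = -1.9, b = 8.
= (-1.9)²·116.8 + 8²·54 + 2·(-1.9)·8·(-25.5)
= 421.648 + 3456 + 775.2 = 4652.848.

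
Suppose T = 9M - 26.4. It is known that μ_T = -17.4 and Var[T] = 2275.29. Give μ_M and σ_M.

From T = 9M - 26.4: μ_T = a·μ_M + b, so μ_M = (μ_T − b)/a = (-17.4 − (-26.4))/9 = 1.
σ_T = √2275.29 = 47.7.
σ_T = |a|·σ_M, so σ_M = 47.7/|9| = 5.3.

μ_M = 1, σ_M = 5.3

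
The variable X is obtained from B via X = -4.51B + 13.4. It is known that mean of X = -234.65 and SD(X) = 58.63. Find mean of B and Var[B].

mean of B = 55, Var[B] = 169

From X = -4.51B + 13.4: mean of X = a·mean of B + b, so mean of B = (mean of X − b)/a = (-234.65 − 13.4)/(-4.51) = 55.
Var[X] = 58.63² = 3437.4769.
Var[X] = a²·Var[B], so Var[B] = 3437.4769/(-4.51)² = 169.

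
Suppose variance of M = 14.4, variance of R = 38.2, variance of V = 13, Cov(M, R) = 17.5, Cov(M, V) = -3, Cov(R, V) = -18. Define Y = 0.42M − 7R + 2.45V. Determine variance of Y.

variance of Y = 2460.69866

variance of Y = a²·variance of M + b²·variance of R + c²·variance of V + 2ab·Cov(M, R) + 2ac·Cov(M, V) + 2bc·Cov(R, V), with a = 0.42, b = -7, c = 2.45.
= 2.54016 + 1871.8 + 78.0325 + (-102.9) + (-6.174) + 617.4
= 2460.69866.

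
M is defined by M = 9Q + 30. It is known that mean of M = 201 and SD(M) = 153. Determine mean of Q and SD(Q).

mean of Q = 19, SD(Q) = 17

From M = 9Q + 30: mean of M = a·mean of Q + b, so mean of Q = (mean of M − b)/a = (201 − 30)/9 = 19.
SD(M) = |a|·SD(Q), so SD(Q) = 153/|9| = 17.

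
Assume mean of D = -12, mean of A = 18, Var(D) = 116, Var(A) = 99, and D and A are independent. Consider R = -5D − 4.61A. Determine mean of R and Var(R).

mean of R = (-5)·mean of D + (-4.61)·mean of A = (-5)·(-12) + (-4.61)·18 = -22.98.
Var(R) = a²·Var(D) + b²·Var(A) + 2ab·Cov(D, A) with a = -5, b = -4.61.
Independence gives Cov(D, A) = 0.
= (-5)²·116 + (-4.61)²·99 + 2·(-5)·(-4.61)·0
= 2900 + 2103.9579 + 0 = 5003.9579.

mean of R = -22.98, Var(R) = 5003.9579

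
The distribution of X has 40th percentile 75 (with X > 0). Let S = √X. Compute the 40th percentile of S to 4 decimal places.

40th percentile of S = 8.6603

√X is increasing, so P_{40}(S) = g(P_{40}(X)) ≈ 8.6603.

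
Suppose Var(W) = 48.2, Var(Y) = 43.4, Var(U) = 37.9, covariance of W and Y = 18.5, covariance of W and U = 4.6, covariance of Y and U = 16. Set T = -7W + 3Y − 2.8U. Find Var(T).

Var(T) = 2184.056

Var(T) = a²·Var(W) + b²·Var(Y) + c²·Var(U) + 2ab·covariance of W and Y + 2ac·covariance of W and U + 2bc·covariance of Y and U, with a = -7, b = 3, c = -2.8.
= 2361.8 + 390.6 + 297.136 + (-777) + 180.32 + (-268.8)
= 2184.056.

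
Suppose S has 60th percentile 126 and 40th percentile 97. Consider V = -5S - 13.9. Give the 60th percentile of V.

60th percentile of V = -498.9

Since a = -5 < 0 the transformation is decreasing, reversing order: the 60th percentile of V corresponds to the 40th percentile of S.
So P_{60}(V) = a·P_{40}(S) + b = (-5)·97 + (-13.9) = -498.9.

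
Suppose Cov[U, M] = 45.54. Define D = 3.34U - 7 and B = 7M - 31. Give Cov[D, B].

Cov[D, B] = 1064.7252

Cov[D, B] = a·c·Cov[U, M] = 3.34·7·45.54 = 1064.7252. Additive constants drop out.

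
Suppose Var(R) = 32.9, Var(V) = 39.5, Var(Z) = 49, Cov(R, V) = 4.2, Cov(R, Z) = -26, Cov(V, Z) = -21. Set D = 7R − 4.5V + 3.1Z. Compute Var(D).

Var(D) = 2075.765

Var(D) = a²·Var(R) + b²·Var(V) + c²·Var(Z) + 2ab·Cov(R, V) + 2ac·Cov(R, Z) + 2bc·Cov(V, Z), with a = 7, b = -4.5, c = 3.1.
= 1612.1 + 799.875 + 470.89 + (-264.6) + (-1128.4) + 585.9
= 2075.765.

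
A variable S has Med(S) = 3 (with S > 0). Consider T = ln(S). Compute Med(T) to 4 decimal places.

Med(T) = 1.0986

ln(S) is monotone on this domain, so Med(T) = ln(3) ≈ 1.0986.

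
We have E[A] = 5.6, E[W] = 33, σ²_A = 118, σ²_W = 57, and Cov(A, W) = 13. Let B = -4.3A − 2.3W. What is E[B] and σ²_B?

E[B] = (-4.3)·E[A] + (-2.3)·E[W] = (-4.3)·5.6 + (-2.3)·33 = -99.98.
σ²_B = a²·σ²_A + b²·σ²_W + 2ab·Cov(A, W) with a = -4.3, b = -2.3.
= (-4.3)²·118 + (-2.3)²·57 + 2·(-4.3)·(-2.3)·13
= 2181.82 + 301.53 + 257.14 = 2740.49.

E[B] = -99.98, σ²_B = 2740.49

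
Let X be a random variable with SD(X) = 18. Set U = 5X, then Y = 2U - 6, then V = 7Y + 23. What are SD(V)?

SD(V) = 1260

SD(U) = |5|·18 = 90.
SD(Y) = |2|·90 = 180.
SD(V) = |7|·180 = 1260.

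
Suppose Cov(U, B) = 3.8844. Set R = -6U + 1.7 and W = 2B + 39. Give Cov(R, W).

Cov(R, W) = -46.6128

Cov(R, W) = a·c·Cov(U, B) = (-6)·2·3.8844 = -46.6128. Additive constants drop out.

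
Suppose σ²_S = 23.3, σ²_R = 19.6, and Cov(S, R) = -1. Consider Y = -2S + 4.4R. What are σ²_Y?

σ²_Y = a²·σ²_S + b²·σ²_R + 2ab·Cov(S, R) with a = -2, b = 4.4.
= (-2)²·23.3 + 4.4²·19.6 + 2·(-2)·4.4·(-1)
= 93.2 + 379.456 + 17.6 = 490.256.

σ²_Y = 490.256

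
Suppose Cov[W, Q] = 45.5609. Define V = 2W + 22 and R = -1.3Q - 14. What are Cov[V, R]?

Cov[V, R] = -118.45834

Cov[V, R] = a·c·Cov[W, Q] = 2·(-1.3)·45.5609 = -118.45834. Additive constants drop out.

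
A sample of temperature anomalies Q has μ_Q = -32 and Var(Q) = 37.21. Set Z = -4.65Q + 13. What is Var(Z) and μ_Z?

Z = -4.65Q + 13 is linear with a = -4.65, b = 13.
Var(Z) = a²·Var(Q) = (-4.65)²·37.21 = 804.573225 (the additive constant 13 does not affect variance).
μ_Z = a·μ_Q + b = (-4.65)·(-32) + 13 = 161.8.

Var(Z) = 804.573225, μ_Z = 161.8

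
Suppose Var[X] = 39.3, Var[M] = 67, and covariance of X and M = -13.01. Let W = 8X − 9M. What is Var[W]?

Var[W] = 9815.64

Var[W] = a²·Var[X] + b²·Var[M] + 2ab·covariance of X and M with a = 8, b = -9.
= 8²·39.3 + (-9)²·67 + 2·8·(-9)·(-13.01)
= 2515.2 + 5427 + 1873.44 = 9815.64.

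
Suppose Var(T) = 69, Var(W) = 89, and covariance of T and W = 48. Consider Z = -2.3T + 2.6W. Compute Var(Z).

Var(Z) = 392.57

Var(Z) = a²·Var(T) + b²·Var(W) + 2ab·covariance of T and W with a = -2.3, b = 2.6.
= (-2.3)²·69 + 2.6²·89 + 2·(-2.3)·2.6·48
= 365.01 + 601.64 + (-574.08) = 392.57.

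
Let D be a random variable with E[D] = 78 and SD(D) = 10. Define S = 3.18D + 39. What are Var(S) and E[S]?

Var(S) = 1011.24, E[S] = 287.04

S = 3.18D + 39 is linear with a = 3.18, b = 39.
Var(D) = 10² = 100.
Var(S) = a²·Var(D) = 3.18²·100 = 1011.24 (the additive constant 39 does not affect variance).
E[S] = a·E[D] + b = 3.18·78 + 39 = 287.04.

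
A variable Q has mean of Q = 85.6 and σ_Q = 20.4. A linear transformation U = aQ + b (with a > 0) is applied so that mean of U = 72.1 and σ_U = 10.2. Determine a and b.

a = 0.5, b = 29.3

σ_U = a·σ_Q (a > 0), so a = 10.2/20.4 = 0.5.
mean of U = a·mean of Q + b, so b = 72.1 − 0.5·85.6 = 29.3.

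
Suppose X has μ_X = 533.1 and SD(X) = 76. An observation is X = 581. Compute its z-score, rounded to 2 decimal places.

z = 0.63

z = (X − μ_X) / SD(X) = (581 − 533.1) / 76 ≈ 0.63.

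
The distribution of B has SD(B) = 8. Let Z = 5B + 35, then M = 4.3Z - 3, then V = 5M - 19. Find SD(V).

SD(V) = 860

SD(Z) = |5|·8 = 40.
SD(M) = |4.3|·40 = 172.
SD(V) = |5|·172 = 860.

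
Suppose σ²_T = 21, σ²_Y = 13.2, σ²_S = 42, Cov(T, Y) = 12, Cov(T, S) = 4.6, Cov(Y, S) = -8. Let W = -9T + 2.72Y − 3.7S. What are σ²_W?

σ²_W = a²·σ²_T + b²·σ²_Y + c²·σ²_S + 2ab·Cov(T, Y) + 2ac·Cov(T, S) + 2bc·Cov(Y, S), with a = -9, b = 2.72, c = -3.7.
= 1701 + 97.65888 + 574.98 + (-587.52) + 306.36 + 161.024
= 2253.50288.

σ²_W = 2253.50288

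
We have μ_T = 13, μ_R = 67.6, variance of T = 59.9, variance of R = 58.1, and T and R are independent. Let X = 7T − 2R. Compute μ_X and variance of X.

μ_X = -44.2, variance of X = 3167.5

μ_X = 7·μ_T + (-2)·μ_R = 7·13 + (-2)·67.6 = -44.2.
variance of X = a²·variance of T + b²·variance of R + 2ab·Cov[T, R] with a = 7, b = -2.
Independence gives Cov[T, R] = 0.
= 7²·59.9 + (-2)²·58.1 + 2·7·(-2)·0
= 2935.1 + 232.4 + 0 = 3167.5.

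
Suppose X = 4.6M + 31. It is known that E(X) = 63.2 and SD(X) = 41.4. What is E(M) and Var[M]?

E(M) = 7, Var[M] = 81

From X = 4.6M + 31: E(X) = a·E(M) + b, so E(M) = (E(X) − b)/a = (63.2 − 31)/4.6 = 7.
Var[X] = 41.4² = 1713.96.
Var[X] = a²·Var[M], so Var[M] = 1713.96/4.6² = 81.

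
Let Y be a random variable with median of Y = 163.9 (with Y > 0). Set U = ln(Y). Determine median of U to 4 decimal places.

ln(Y) is monotone on this domain, so median of U = ln(163.9) ≈ 5.0993.

median of U = 5.0993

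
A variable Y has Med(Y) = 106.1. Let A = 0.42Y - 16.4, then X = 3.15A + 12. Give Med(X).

Med(X) = 100.7103

Med(A) = 0.42·106.1 + (-16.4) = 28.162.
Med(X) = 3.15·28.162 + 12 = 100.7103.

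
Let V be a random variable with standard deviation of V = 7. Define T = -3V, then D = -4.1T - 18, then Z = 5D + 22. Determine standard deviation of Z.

standard deviation of Z = 430.5

standard deviation of T = |-3|·7 = 21.
standard deviation of D = |-4.1|·21 = 86.1.
standard deviation of Z = |5|·86.1 = 430.5.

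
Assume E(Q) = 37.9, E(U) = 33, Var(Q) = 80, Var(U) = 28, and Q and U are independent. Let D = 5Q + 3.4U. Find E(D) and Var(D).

E(D) = 5·E(Q) + 3.4·E(U) = 5·37.9 + 3.4·33 = 301.7.
Var(D) = a²·Var(Q) + b²·Var(U) + 2ab·Cov[Q, U] with a = 5, b = 3.4.
Independence gives Cov[Q, U] = 0.
= 5²·80 + 3.4²·28 + 2·5·3.4·0
= 2000 + 323.68 + 0 = 2323.68.

E(D) = 301.7, Var(D) = 2323.68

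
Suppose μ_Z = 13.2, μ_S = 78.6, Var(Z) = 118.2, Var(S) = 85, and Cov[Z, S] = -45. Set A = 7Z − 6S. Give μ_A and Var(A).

μ_A = 7·μ_Z + (-6)·μ_S = 7·13.2 + (-6)·78.6 = -379.2.
Var(A) = a²·Var(Z) + b²·Var(S) + 2ab·Cov[Z, S] with a = 7, b = -6.
= 7²·118.2 + (-6)²·85 + 2·7·(-6)·(-45)
= 5791.8 + 3060 + 3780 = 12631.8.

μ_A = -379.2, Var(A) = 12631.8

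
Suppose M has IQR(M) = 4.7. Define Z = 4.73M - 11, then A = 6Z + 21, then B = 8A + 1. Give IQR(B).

IQR(Z) = |4.73|·4.7 = 22.231.
IQR(A) = |6|·22.231 = 133.386.
IQR(B) = |8|·133.386 = 1067.088.

IQR(B) = 1067.088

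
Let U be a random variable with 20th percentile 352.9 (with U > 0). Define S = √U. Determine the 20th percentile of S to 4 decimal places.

√U is increasing, so P_{20}(S) = g(P_{20}(U)) ≈ 18.7856.

20th percentile of S = 18.7856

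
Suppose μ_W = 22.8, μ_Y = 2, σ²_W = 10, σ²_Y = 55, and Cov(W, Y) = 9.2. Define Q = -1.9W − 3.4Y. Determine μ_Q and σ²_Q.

μ_Q = -50.12, σ²_Q = 790.764

μ_Q = (-1.9)·μ_W + (-3.4)·μ_Y = (-1.9)·22.8 + (-3.4)·2 = -50.12.
σ²_Q = a²·σ²_W + b²·σ²_Y + 2ab·Cov(W, Y) with a = -1.9, b = -3.4.
= (-1.9)²·10 + (-3.4)²·55 + 2·(-1.9)·(-3.4)·9.2
= 36.1 + 635.8 + 118.864 = 790.764.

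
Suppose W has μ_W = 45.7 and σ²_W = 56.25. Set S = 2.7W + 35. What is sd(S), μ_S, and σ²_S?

sd(S) = 20.25, μ_S = 158.39, σ²_S = 410.0625

S = 2.7W + 35 is linear with a = 2.7, b = 35.
sd(W) = √56.25 = 7.5.
sd(S) = |a|·sd(W) = |2.7|·7.5 = 20.25.
μ_S = a·μ_W + b = 2.7·45.7 + 35 = 158.39.
σ²_S = a²·σ²_W = 2.7²·56.25 = 410.0625 (the additive constant 35 does not affect variance).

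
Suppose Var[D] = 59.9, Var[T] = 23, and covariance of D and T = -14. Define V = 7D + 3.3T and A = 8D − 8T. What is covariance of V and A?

covariance of V and A = 3161.6

By bilinearity, covariance of V and A = ac·Var[D] + bd·Var[T] + (ad+bc)·covariance of D and T, with a=7, b=3.3, c=8, d=-8.
ac·Var[D] = 7·8·59.9 = 3354.4
bd·Var[T] = 3.3·(-8)·23 = -607.2
(ad+bc)·covariance of D and T = (-29.6)·(-14) = 414.4
covariance of V and A = 3354.4 + (-607.2) + 414.4 = 3161.6.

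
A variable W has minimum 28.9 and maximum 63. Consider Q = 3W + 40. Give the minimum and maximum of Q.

a = 3 > 0, so min(Q) = a·min(W)+b = 3·28.9 + 40 = 126.7 and max(Q) = 3·63 + 40 = 229.

min(Q) = 126.7, max(Q) = 229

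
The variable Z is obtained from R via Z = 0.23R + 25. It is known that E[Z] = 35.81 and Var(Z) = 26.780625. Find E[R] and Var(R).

From Z = 0.23R + 25: E[Z] = a·E[R] + b, so E[R] = (E[Z] − b)/a = (35.81 − 25)/0.23 = 47.
Var(Z) = a²·Var(R), so Var(R) = 26.780625/0.23² = 506.25.

E[R] = 47, Var(R) = 506.25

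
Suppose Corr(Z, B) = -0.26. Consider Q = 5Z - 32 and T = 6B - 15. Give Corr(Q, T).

Linear rescalings preserve correlation up to sign; here the slopes 5 and 6 have the same sign, so Corr(Q, T) = Corr(Z, B) = -0.26.

Corr(Q, T) = -0.26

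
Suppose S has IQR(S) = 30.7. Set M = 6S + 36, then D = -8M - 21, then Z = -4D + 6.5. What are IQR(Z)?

IQR(Z) = 5894.4

IQR(M) = |6|·30.7 = 184.2.
IQR(D) = |-8|·184.2 = 1473.6.
IQR(Z) = |-4|·1473.6 = 5894.4.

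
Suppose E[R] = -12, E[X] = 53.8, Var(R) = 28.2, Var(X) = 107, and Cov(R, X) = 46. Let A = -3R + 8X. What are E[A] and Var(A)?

E[A] = 466.4, Var(A) = 4893.8

E[A] = (-3)·E[R] + 8·E[X] = (-3)·(-12) + 8·53.8 = 466.4.
Var(A) = a²·Var(R) + b²·Var(X) + 2ab·Cov(R, X) with a = -3, b = 8.
= (-3)²·28.2 + 8²·107 + 2·(-3)·8·46
= 253.8 + 6848 + (-2208) = 4893.8.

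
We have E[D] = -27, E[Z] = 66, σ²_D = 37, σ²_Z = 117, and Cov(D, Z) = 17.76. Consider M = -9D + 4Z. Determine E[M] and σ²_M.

E[M] = 507, σ²_M = 3590.28

E[M] = (-9)·E[D] + 4·E[Z] = (-9)·(-27) + 4·66 = 507.
σ²_M = a²·σ²_D + b²·σ²_Z + 2ab·Cov(D, Z) with a = -9, b = 4.
= (-9)²·37 + 4²·117 + 2·(-9)·4·17.76
= 2997 + 1872 + (-1278.72) = 3590.28.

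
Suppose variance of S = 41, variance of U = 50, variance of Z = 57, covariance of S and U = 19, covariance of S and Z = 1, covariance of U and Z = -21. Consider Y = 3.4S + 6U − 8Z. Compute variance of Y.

variance of Y = a²·variance of S + b²·variance of U + c²·variance of Z + 2ab·covariance of S and U + 2ac·covariance of S and Z + 2bc·covariance of U and Z, with a = 3.4, b = 6, c = -8.
= 473.96 + 1800 + 3648 + 775.2 + (-54.4) + 2016
= 8658.76.

variance of Y = 8658.76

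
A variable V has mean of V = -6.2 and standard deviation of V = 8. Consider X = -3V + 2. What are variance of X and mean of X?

X = -3V + 2 is linear with a = -3, b = 2.
variance of V = 8² = 64.
variance of X = a²·variance of V = (-3)²·64 = 576 (the additive constant 2 does not affect variance).
mean of X = a·mean of V + b = (-3)·(-6.2) + 2 = 20.6.

variance of X = 576, mean of X = 20.6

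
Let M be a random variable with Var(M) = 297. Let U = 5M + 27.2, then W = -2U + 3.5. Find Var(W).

Var(W) = 29700

Var(U) = 5²·297 = 7425.
Var(W) = (-2)²·7425 = 29700.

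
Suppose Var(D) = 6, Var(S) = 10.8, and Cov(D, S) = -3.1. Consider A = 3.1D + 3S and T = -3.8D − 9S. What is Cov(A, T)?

By bilinearity, Cov(A, T) = ac·Var(D) + bd·Var(S) + (ad+bc)·Cov(D, S), with a=3.1, b=3, c=-3.8, d=-9.
ac·Var(D) = 3.1·(-3.8)·6 = -70.68
bd·Var(S) = 3·(-9)·10.8 = -291.6
(ad+bc)·Cov(D, S) = (-39.3)·(-3.1) = 121.83
Cov(A, T) = -70.68 + (-291.6) + 121.83 = -240.45.

Cov(A, T) = -240.45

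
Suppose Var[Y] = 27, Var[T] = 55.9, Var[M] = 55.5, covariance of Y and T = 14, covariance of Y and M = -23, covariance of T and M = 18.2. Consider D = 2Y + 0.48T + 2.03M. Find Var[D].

Var[D] = a²·Var[Y] + b²·Var[T] + c²·Var[M] + 2ab·covariance of Y and T + 2ac·covariance of Y and M + 2bc·covariance of T and M, with a = 2, b = 0.48, c = 2.03.
= 108 + 12.87936 + 228.70995 + 26.88 + (-186.76) + 35.46816
= 225.17747.

Var[D] = 225.17747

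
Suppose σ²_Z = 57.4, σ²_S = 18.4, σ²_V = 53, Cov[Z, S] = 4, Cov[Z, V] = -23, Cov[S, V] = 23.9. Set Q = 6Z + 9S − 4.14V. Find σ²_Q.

σ²_Q = a²·σ²_Z + b²·σ²_S + c²·σ²_V + 2ab·Cov[Z, S] + 2ac·Cov[Z, V] + 2bc·Cov[S, V], with a = 6, b = 9, c = -4.14.
= 2066.4 + 1490.4 + 908.3988 + 432 + 1142.64 + (-1781.028)
= 4258.8108.

σ²_Q = 4258.8108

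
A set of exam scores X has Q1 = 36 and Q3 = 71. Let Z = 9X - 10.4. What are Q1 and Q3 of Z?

a = 9 > 0: Q1(Z) = a·Q1(X)+b = 313.6, Q3(Z) = a·Q3(X)+b = 628.6.

Q1(Z) = 313.6, Q3(Z) = 628.6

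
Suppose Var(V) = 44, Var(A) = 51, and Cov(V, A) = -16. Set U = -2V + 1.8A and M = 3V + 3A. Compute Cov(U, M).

By bilinearity, Cov(U, M) = ac·Var(V) + bd·Var(A) + (ad+bc)·Cov(V, A), with a=-2, b=1.8, c=3, d=3.
ac·Var(V) = (-2)·3·44 = -264
bd·Var(A) = 1.8·3·51 = 275.4
(ad+bc)·Cov(V, A) = (-0.6)·(-16) = 9.6
Cov(U, M) = -264 + 275.4 + 9.6 = 21.

Cov(U, M) = 21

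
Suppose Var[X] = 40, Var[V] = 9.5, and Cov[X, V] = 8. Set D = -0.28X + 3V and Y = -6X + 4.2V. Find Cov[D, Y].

Cov[D, Y] = 33.492

By bilinearity, Cov[D, Y] = ac·Var[X] + bd·Var[V] + (ad+bc)·Cov[X, V], with a=-0.28, b=3, c=-6, d=4.2.
ac·Var[X] = (-0.28)·(-6)·40 = 67.2
bd·Var[V] = 3·4.2·9.5 = 119.7
(ad+bc)·Cov[X, V] = (-19.176)·8 = -153.408
Cov[D, Y] = 67.2 + 119.7 + (-153.408) = 33.492.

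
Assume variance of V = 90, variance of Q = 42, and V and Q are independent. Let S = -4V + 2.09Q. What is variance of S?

variance of S = a²·variance of V + b²·variance of Q + 2ab·Cov(V, Q) with a = -4, b = 2.09.
Independence gives Cov(V, Q) = 0.
= (-4)²·90 + 2.09²·42 + 2·(-4)·2.09·0
= 1440 + 183.4602 + 0 = 1623.4602.

variance of S = 1623.4602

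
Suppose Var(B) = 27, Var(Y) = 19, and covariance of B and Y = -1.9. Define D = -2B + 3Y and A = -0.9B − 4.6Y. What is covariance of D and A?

covariance of D and A = -225.95

By bilinearity, covariance of D and A = ac·Var(B) + bd·Var(Y) + (ad+bc)·covariance of B and Y, with a=-2, b=3, c=-0.9, d=-4.6.
ac·Var(B) = (-2)·(-0.9)·27 = 48.6
bd·Var(Y) = 3·(-4.6)·19 = -262.2
(ad+bc)·covariance of B and Y = (6.5)·(-1.9) = -12.35
covariance of D and A = 48.6 + (-262.2) + (-12.35) = -225.95.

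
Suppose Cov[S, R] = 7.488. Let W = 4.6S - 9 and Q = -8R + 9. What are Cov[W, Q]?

Cov[W, Q] = -275.5584

Cov[W, Q] = a·c·Cov[S, R] = 4.6·(-8)·7.488 = -275.5584. Additive constants drop out.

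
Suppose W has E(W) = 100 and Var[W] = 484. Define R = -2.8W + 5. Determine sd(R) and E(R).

sd(R) = 61.6, E(R) = -275

R = -2.8W + 5 is linear with a = -2.8, b = 5.
sd(W) = √484 = 22.
sd(R) = |a|·sd(W) = |-2.8|·22 = 61.6.
E(R) = a·E(W) + b = (-2.8)·100 + 5 = -275.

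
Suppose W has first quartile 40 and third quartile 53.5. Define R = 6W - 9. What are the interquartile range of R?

IQR(R) = 81

IQR of W = Q3 − Q1 = 53.5 − 40 = 13.5.
Under R = aW + b, IQR(R) = |a|·IQR(W) = |6|·13.5 = 81 (shifts cancel; spread scales by |a|).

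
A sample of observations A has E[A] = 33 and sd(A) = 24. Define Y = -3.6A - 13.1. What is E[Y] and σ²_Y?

Y = -3.6A - 13.1 is linear with a = -3.6, b = -13.1.
E[Y] = a·E[A] + b = (-3.6)·33 + (-13.1) = -131.9.
σ²_A = 24² = 576.
σ²_Y = a²·σ²_A = (-3.6)²·576 = 7464.96 (the additive constant -13.1 does not affect variance).

E[Y] = -131.9, σ²_Y = 7464.96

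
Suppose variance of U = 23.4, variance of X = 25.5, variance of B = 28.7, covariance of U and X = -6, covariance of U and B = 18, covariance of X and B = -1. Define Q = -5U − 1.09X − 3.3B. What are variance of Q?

variance of Q = 1449.24555

variance of Q = a²·variance of U + b²·variance of X + c²·variance of B + 2ab·covariance of U and X + 2ac·covariance of U and B + 2bc·covariance of X and B, with a = -5, b = -1.09, c = -3.3.
= 585 + 30.29655 + 312.543 + (-65.4) + 594 + (-7.194)
= 1449.24555.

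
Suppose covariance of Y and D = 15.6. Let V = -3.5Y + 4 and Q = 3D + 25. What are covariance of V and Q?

covariance of V and Q = a·c·covariance of Y and D = (-3.5)·3·15.6 = -163.8. Additive constants drop out.

covariance of V and Q = -163.8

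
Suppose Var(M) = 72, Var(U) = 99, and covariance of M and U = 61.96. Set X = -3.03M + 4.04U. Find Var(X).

Var(X) = a²·Var(M) + b²·Var(U) + 2ab·covariance of M and U with a = -3.03, b = 4.04.
= (-3.03)²·72 + 4.04²·99 + 2·(-3.03)·4.04·61.96
= 661.0248 + 1615.8384 + (-1516.929504) = 759.933696.

Var(X) = 759.933696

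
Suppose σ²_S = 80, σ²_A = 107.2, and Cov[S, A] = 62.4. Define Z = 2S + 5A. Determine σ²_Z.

σ²_Z = a²·σ²_S + b²·σ²_A + 2ab·Cov[S, A] with a = 2, b = 5.
= 2²·80 + 5²·107.2 + 2·2·5·62.4
= 320 + 2680 + 1248 = 4248.

σ²_Z = 4248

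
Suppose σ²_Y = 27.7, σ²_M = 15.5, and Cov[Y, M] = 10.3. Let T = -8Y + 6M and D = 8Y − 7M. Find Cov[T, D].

Cov[T, D] = -1352.6

By bilinearity, Cov[T, D] = ac·σ²_Y + bd·σ²_M + (ad+bc)·Cov[Y, M], with a=-8, b=6, c=8, d=-7.
ac·σ²_Y = (-8)·8·27.7 = -1772.8
bd·σ²_M = 6·(-7)·15.5 = -651
(ad+bc)·Cov[Y, M] = (104)·10.3 = 1071.2
Cov[T, D] = -1772.8 + (-651) + 1071.2 = -1352.6.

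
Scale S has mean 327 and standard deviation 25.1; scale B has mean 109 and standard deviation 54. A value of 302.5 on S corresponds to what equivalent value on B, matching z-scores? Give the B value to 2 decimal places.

z = (302.5 − 327)/25.1 ≈ -0.9761.
B = 109 + z·54 = 109 + (302.5 − 327)·54/25.1 ≈ 56.29.

B = 56.29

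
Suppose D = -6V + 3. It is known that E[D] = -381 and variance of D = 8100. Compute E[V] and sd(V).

E[V] = 64, sd(V) = 15

From D = -6V + 3: E[D] = a·E[V] + b, so E[V] = (E[D] − b)/a = (-381 − 3)/(-6) = 64.
sd(D) = √8100 = 90.
sd(D) = |a|·sd(V), so sd(V) = 90/|-6| = 15.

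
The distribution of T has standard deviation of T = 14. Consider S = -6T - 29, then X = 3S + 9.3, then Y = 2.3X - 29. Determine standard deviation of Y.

standard deviation of S = |-6|·14 = 84.
standard deviation of X = |3|·84 = 252.
standard deviation of Y = |2.3|·252 = 579.6.

standard deviation of Y = 579.6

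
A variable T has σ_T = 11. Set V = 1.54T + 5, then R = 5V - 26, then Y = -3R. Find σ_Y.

σ_V = |1.54|·11 = 16.94.
σ_R = |5|·16.94 = 84.7.
σ_Y = |-3|·84.7 = 254.1.

σ_Y = 254.1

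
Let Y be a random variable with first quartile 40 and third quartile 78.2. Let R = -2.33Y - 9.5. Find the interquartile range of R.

IQR of Y = Q3 − Q1 = 78.2 − 40 = 38.2.
Under R = aY + b, IQR(R) = |a|·IQR(Y) = |-2.33|·38.2 = 89.006 (shifts cancel; spread scales by |a|).

IQR(R) = 89.006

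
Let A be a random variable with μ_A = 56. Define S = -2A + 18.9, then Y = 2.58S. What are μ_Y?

μ_Y = -240.198

μ_S = (-2)·56 + 18.9 = -93.1.
μ_Y = 2.58·(-93.1) = -240.198.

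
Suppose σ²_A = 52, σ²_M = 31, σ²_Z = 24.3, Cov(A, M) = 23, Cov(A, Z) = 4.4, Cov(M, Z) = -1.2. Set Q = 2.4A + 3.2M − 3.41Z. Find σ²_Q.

σ²_Q = 1206.97243

σ²_Q = a²·σ²_A + b²·σ²_M + c²·σ²_Z + 2ab·Cov(A, M) + 2ac·Cov(A, Z) + 2bc·Cov(M, Z), with a = 2.4, b = 3.2, c = -3.41.
= 299.52 + 317.44 + 282.56283 + 353.28 + (-72.0192) + 26.1888
= 1206.97243.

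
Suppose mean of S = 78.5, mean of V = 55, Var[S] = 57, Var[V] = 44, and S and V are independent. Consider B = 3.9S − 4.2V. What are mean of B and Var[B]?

mean of B = 75.15, Var[B] = 1643.13

mean of B = 3.9·mean of S + (-4.2)·mean of V = 3.9·78.5 + (-4.2)·55 = 75.15.
Var[B] = a²·Var[S] + b²·Var[V] + 2ab·Cov(S, V) with a = 3.9, b = -4.2.
Independence gives Cov(S, V) = 0.
= 3.9²·57 + (-4.2)²·44 + 2·3.9·(-4.2)·0
= 866.97 + 776.16 + 0 = 1643.13.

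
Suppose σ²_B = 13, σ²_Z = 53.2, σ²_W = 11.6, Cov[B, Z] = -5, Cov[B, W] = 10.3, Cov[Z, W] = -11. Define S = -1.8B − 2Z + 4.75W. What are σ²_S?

σ²_S = 513.515

σ²_S = a²·σ²_B + b²·σ²_Z + c²·σ²_W + 2ab·Cov[B, Z] + 2ac·Cov[B, W] + 2bc·Cov[Z, W], with a = -1.8, b = -2, c = 4.75.
= 42.12 + 212.8 + 261.725 + (-36) + (-176.13) + 209
= 513.515.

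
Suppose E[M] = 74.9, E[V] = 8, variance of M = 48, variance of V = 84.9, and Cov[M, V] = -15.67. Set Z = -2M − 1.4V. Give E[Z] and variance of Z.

E[Z] = (-2)·E[M] + (-1.4)·E[V] = (-2)·74.9 + (-1.4)·8 = -161.
variance of Z = a²·variance of M + b²·variance of V + 2ab·Cov[M, V] with a = -2, b = -1.4.
= (-2)²·48 + (-1.4)²·84.9 + 2·(-2)·(-1.4)·(-15.67)
= 192 + 166.404 + (-87.752) = 270.652.

E[Z] = -161, variance of Z = 270.652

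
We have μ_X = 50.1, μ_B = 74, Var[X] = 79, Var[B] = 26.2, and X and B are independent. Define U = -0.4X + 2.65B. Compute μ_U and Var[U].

μ_U = (-0.4)·μ_X + 2.65·μ_B = (-0.4)·50.1 + 2.65·74 = 176.06.
Var[U] = a²·Var[X] + b²·Var[B] + 2ab·Cov[X, B] with a = -0.4, b = 2.65.
Independence gives Cov[X, B] = 0.
= (-0.4)²·79 + 2.65²·26.2 + 2·(-0.4)·2.65·0
= 12.64 + 183.9895 + 0 = 196.6295.

μ_U = 176.06, Var[U] = 196.6295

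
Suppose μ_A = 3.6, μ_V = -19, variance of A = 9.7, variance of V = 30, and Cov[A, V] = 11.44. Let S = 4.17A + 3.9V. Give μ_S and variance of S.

μ_S = -59.088, variance of S = 997.06977

μ_S = 4.17·μ_A + 3.9·μ_V = 4.17·3.6 + 3.9·(-19) = -59.088.
variance of S = a²·variance of A + b²·variance of V + 2ab·Cov[A, V] with a = 4.17, b = 3.9.
= 4.17²·9.7 + 3.9²·30 + 2·4.17·3.9·11.44
= 168.67233 + 456.3 + 372.09744 = 997.06977.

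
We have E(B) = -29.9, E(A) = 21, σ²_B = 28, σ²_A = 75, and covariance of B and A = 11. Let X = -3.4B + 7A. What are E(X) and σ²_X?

E(X) = 248.66, σ²_X = 3475.08

E(X) = (-3.4)·E(B) + 7·E(A) = (-3.4)·(-29.9) + 7·21 = 248.66.
σ²_X = a²·σ²_B + b²·σ²_A + 2ab·covariance of B and A with a = -3.4, b = 7.
= (-3.4)²·28 + 7²·75 + 2·(-3.4)·7·11
= 323.68 + 3675 + (-523.6) = 3475.08.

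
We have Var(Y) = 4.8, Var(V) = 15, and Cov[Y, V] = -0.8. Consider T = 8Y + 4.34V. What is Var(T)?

Var(T) = 534.182

Var(T) = a²·Var(Y) + b²·Var(V) + 2ab·Cov[Y, V] with a = 8, b = 4.34.
= 8²·4.8 + 4.34²·15 + 2·8·4.34·(-0.8)
= 307.2 + 282.534 + (-55.552) = 534.182.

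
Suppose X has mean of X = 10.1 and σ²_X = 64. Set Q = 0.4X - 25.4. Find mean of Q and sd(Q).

mean of Q = -21.36, sd(Q) = 3.2

Q = 0.4X - 25.4 is linear with a = 0.4, b = -25.4.
mean of Q = a·mean of X + b = 0.4·10.1 + (-25.4) = -21.36.
sd(X) = √64 = 8.
sd(Q) = |a|·sd(X) = |0.4|·8 = 3.2.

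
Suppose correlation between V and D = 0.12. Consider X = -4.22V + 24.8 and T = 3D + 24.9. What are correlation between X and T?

correlation between X and T = -0.12

Linear rescalings preserve |correlation|; the slopes -4.22 and 3 have opposite signs, so the correlation flips sign: correlation between X and T = −correlation between V and D = -0.12.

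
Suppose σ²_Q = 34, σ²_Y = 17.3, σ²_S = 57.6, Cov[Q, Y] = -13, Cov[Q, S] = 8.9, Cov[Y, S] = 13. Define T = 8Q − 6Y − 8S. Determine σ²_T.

σ²_T = a²·σ²_Q + b²·σ²_Y + c²·σ²_S + 2ab·Cov[Q, Y] + 2ac·Cov[Q, S] + 2bc·Cov[Y, S], with a = 8, b = -6, c = -8.
= 2176 + 622.8 + 3686.4 + 1248 + (-1139.2) + 1248
= 7842.

σ²_T = 7842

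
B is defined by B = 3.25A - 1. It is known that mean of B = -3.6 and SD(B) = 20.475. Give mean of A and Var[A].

From B = 3.25A - 1: mean of B = a·mean of A + b, so mean of A = (mean of B − b)/a = (-3.6 − (-1))/3.25 = -0.8.
Var[B] = 20.475² = 419.225625.
Var[B] = a²·Var[A], so Var[A] = 419.225625/3.25² = 39.69.

mean of A = -0.8, Var[A] = 39.69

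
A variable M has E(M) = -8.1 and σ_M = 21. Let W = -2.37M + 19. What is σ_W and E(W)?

σ_W = 49.77, E(W) = 38.197

W = -2.37M + 19 is linear with a = -2.37, b = 19.
σ_W = |a|·σ_M = |-2.37|·21 = 49.77.
E(W) = a·E(M) + b = (-2.37)·(-8.1) + 19 = 38.197.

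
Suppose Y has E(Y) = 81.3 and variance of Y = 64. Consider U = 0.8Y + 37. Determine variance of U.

U = 0.8Y + 37 is linear with a = 0.8, b = 37.
variance of U = a²·variance of Y = 0.8²·64 = 40.96 (the additive constant 37 does not affect variance).

variance of U = 40.96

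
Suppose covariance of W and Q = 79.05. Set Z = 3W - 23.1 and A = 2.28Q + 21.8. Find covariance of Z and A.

covariance of Z and A = a·c·covariance of W and Q = 3·2.28·79.05 = 540.702. Additive constants drop out.

covariance of Z and A = 540.702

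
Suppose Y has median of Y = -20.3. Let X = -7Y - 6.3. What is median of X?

median of X = 135.8

A linear map preserves order up to sign, so median of X = a·median of Y + b = (-7)·(-20.3) + (-6.3) = 135.8.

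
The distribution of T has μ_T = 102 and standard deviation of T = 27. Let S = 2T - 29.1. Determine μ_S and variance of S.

S = 2T - 29.1 is linear with a = 2, b = -29.1.
μ_S = a·μ_T + b = 2·102 + (-29.1) = 174.9.
variance of T = 27² = 729.
variance of S = a²·variance of T = 2²·729 = 2916 (the additive constant -29.1 does not affect variance).

μ_S = 174.9, variance of S = 2916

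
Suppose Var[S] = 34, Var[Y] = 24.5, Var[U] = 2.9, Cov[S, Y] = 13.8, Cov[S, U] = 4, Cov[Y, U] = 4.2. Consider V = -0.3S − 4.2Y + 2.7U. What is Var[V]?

Var[V] = a²·Var[S] + b²·Var[Y] + c²·Var[U] + 2ab·Cov[S, Y] + 2ac·Cov[S, U] + 2bc·Cov[Y, U], with a = -0.3, b = -4.2, c = 2.7.
= 3.06 + 432.18 + 21.141 + 34.776 + (-6.48) + (-95.256)
= 389.421.

Var[V] = 389.421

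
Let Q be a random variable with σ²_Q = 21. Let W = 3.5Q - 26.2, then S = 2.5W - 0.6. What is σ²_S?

σ²_W = 3.5²·21 = 257.25.
σ²_S = 2.5²·257.25 = 1607.8125.

σ²_S = 1607.8125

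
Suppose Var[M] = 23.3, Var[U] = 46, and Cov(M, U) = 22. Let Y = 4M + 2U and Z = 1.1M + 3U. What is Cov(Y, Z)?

Cov(Y, Z) = 690.92

By bilinearity, Cov(Y, Z) = ac·Var[M] + bd·Var[U] + (ad+bc)·Cov(M, U), with a=4, b=2, c=1.1, d=3.
ac·Var[M] = 4·1.1·23.3 = 102.52
bd·Var[U] = 2·3·46 = 276
(ad+bc)·Cov(M, U) = (14.2)·22 = 312.4
Cov(Y, Z) = 102.52 + 276 + 312.4 = 690.92.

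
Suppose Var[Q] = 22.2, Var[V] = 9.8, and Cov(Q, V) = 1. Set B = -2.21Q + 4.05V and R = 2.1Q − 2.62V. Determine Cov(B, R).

Cov(B, R) = -192.7228

By bilinearity, Cov(B, R) = ac·Var[Q] + bd·Var[V] + (ad+bc)·Cov(Q, V), with a=-2.21, b=4.05, c=2.1, d=-2.62.
ac·Var[Q] = (-2.21)·2.1·22.2 = -103.0302
bd·Var[V] = 4.05·(-2.62)·9.8 = -103.9878
(ad+bc)·Cov(Q, V) = (14.2952)·1 = 14.2952
Cov(B, R) = -103.0302 + (-103.9878) + 14.2952 = -192.7228.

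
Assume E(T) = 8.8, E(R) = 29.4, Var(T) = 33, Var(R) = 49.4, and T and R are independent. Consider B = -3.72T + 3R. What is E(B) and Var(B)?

E(B) = 55.464, Var(B) = 901.2672

E(B) = (-3.72)·E(T) + 3·E(R) = (-3.72)·8.8 + 3·29.4 = 55.464.
Var(B) = a²·Var(T) + b²·Var(R) + 2ab·Cov(T, R) with a = -3.72, b = 3.
Independence gives Cov(T, R) = 0.
= (-3.72)²·33 + 3²·49.4 + 2·(-3.72)·3·0
= 456.6672 + 444.6 + 0 = 901.2672.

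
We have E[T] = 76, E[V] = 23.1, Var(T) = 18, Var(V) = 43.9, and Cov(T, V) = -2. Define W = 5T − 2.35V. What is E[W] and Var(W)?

E[W] = 325.715, Var(W) = 739.43775

E[W] = 5·E[T] + (-2.35)·E[V] = 5·76 + (-2.35)·23.1 = 325.715.
Var(W) = a²·Var(T) + b²·Var(V) + 2ab·Cov(T, V) with a = 5, b = -2.35.
= 5²·18 + (-2.35)²·43.9 + 2·5·(-2.35)·(-2)
= 450 + 242.43775 + 47 = 739.43775.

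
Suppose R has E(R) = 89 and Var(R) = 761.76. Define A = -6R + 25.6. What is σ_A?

σ_A = 165.6

A = -6R + 25.6 is linear with a = -6, b = 25.6.
σ_R = √761.76 = 27.6.
σ_A = |a|·σ_R = |-6|·27.6 = 165.6.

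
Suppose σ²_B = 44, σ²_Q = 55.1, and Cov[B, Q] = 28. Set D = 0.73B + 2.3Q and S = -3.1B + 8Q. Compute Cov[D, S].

Cov[D, S] = 878.148

By bilinearity, Cov[D, S] = ac·σ²_B + bd·σ²_Q + (ad+bc)·Cov[B, Q], with a=0.73, b=2.3, c=-3.1, d=8.
ac·σ²_B = 0.73·(-3.1)·44 = -99.572
bd·σ²_Q = 2.3·8·55.1 = 1013.84
(ad+bc)·Cov[B, Q] = (-1.29)·28 = -36.12
Cov[D, S] = -99.572 + 1013.84 + (-36.12) = 878.148.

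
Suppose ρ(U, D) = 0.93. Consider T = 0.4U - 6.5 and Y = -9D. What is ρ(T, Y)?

Linear rescalings preserve |correlation|; the slopes 0.4 and -9 have opposite signs, so the correlation flips sign: ρ(T, Y) = −ρ(U, D) = -0.93.

ρ(T, Y) = -0.93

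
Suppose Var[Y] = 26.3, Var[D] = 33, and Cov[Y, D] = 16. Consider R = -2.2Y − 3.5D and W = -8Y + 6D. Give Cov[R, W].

By bilinearity, Cov[R, W] = ac·Var[Y] + bd·Var[D] + (ad+bc)·Cov[Y, D], with a=-2.2, b=-3.5, c=-8, d=6.
ac·Var[Y] = (-2.2)·(-8)·26.3 = 462.88
bd·Var[D] = (-3.5)·6·33 = -693
(ad+bc)·Cov[Y, D] = (14.8)·16 = 236.8
Cov[R, W] = 462.88 + (-693) + 236.8 = 6.68.

Cov[R, W] = 6.68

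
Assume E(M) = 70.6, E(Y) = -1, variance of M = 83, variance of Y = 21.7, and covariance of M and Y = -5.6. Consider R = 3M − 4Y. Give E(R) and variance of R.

E(R) = 215.8, variance of R = 1228.6

E(R) = 3·E(M) + (-4)·E(Y) = 3·70.6 + (-4)·(-1) = 215.8.
variance of R = a²·variance of M + b²·variance of Y + 2ab·covariance of M and Y with a = 3, b = -4.
= 3²·83 + (-4)²·21.7 + 2·3·(-4)·(-5.6)
= 747 + 347.2 + 134.4 = 1228.6.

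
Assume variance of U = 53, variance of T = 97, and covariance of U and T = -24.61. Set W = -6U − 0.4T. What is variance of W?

variance of W = a²·variance of U + b²·variance of T + 2ab·covariance of U and T with a = -6, b = -0.4.
= (-6)²·53 + (-0.4)²·97 + 2·(-6)·(-0.4)·(-24.61)
= 1908 + 15.52 + (-118.128) = 1805.392.

variance of W = 1805.392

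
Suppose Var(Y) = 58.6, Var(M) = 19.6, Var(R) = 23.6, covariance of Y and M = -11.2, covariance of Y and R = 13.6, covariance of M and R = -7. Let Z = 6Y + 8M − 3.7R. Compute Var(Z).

Var(Z) = 2422.444

Var(Z) = a²·Var(Y) + b²·Var(M) + c²·Var(R) + 2ab·covariance of Y and M + 2ac·covariance of Y and R + 2bc·covariance of M and R, with a = 6, b = 8, c = -3.7.
= 2109.6 + 1254.4 + 323.084 + (-1075.2) + (-603.84) + 414.4
= 2422.444.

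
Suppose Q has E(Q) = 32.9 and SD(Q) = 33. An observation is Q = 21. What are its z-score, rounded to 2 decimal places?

z = -0.36

z = (Q − E(Q)) / SD(Q) = (21 − 32.9) / 33 ≈ -0.36.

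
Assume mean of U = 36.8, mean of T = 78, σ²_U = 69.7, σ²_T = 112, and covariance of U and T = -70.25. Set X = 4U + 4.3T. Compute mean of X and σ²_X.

mean of X = 4·mean of U + 4.3·mean of T = 4·36.8 + 4.3·78 = 482.6.
σ²_X = a²·σ²_U + b²·σ²_T + 2ab·covariance of U and T with a = 4, b = 4.3.
= 4²·69.7 + 4.3²·112 + 2·4·4.3·(-70.25)
= 1115.2 + 2070.88 + (-2416.6) = 769.48.

mean of X = 482.6, σ²_X = 769.48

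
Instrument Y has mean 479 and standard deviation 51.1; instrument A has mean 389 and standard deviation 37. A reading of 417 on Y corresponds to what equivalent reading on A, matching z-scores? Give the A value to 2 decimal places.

z = (417 − 479)/51.1 ≈ -1.2133.
A = 389 + z·37 = 389 + (417 − 479)·37/51.1 ≈ 344.11.

A = 344.11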